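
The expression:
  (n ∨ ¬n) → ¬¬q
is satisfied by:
  {q: True}


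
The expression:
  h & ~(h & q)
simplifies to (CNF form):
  h & ~q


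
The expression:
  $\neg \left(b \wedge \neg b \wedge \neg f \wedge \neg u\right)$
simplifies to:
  $\text{True}$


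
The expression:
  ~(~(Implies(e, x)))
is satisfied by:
  {x: True, e: False}
  {e: False, x: False}
  {e: True, x: True}


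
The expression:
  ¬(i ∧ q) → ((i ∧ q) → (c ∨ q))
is always true.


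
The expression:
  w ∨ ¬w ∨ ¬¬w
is always true.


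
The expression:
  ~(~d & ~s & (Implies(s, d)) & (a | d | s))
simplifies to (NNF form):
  d | s | ~a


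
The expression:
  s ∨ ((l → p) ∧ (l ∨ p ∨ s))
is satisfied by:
  {p: True, s: True}
  {p: True, s: False}
  {s: True, p: False}


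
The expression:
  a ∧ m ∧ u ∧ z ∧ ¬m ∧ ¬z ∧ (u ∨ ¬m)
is never true.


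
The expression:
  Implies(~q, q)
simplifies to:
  q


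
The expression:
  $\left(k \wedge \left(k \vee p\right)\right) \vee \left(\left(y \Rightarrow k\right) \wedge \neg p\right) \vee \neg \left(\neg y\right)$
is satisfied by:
  {y: True, k: True, p: False}
  {y: True, p: False, k: False}
  {k: True, p: False, y: False}
  {k: False, p: False, y: False}
  {y: True, k: True, p: True}
  {y: True, p: True, k: False}
  {k: True, p: True, y: False}


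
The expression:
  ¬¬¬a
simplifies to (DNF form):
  ¬a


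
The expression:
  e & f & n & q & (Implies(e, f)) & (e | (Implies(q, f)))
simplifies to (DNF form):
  e & f & n & q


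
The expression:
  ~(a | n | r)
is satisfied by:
  {n: False, r: False, a: False}


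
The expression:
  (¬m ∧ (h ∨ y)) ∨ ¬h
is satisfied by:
  {h: False, m: False}
  {m: True, h: False}
  {h: True, m: False}


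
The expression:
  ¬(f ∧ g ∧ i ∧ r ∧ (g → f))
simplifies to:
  ¬f ∨ ¬g ∨ ¬i ∨ ¬r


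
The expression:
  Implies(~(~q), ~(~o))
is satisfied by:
  {o: True, q: False}
  {q: False, o: False}
  {q: True, o: True}


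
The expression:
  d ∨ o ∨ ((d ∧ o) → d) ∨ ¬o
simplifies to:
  True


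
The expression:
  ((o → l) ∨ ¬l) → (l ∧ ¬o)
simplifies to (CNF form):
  l ∧ ¬o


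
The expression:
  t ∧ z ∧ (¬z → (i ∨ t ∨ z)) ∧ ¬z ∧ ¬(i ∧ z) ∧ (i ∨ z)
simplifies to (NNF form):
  False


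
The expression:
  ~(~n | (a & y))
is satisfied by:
  {n: True, y: False, a: False}
  {a: True, n: True, y: False}
  {y: True, n: True, a: False}


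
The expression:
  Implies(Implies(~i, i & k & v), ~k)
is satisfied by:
  {k: False, i: False}
  {i: True, k: False}
  {k: True, i: False}


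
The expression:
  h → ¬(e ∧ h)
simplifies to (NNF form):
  ¬e ∨ ¬h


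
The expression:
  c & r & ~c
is never true.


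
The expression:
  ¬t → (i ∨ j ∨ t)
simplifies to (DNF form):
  i ∨ j ∨ t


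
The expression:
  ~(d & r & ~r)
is always true.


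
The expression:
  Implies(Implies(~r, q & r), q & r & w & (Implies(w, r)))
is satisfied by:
  {q: True, w: True, r: False}
  {q: True, w: False, r: False}
  {w: True, q: False, r: False}
  {q: False, w: False, r: False}
  {r: True, q: True, w: True}


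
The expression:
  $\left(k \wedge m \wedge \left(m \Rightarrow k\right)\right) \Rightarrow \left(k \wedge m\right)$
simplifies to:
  $\text{True}$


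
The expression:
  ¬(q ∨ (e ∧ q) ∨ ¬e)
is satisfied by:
  {e: True, q: False}


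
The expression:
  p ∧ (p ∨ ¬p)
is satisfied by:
  {p: True}


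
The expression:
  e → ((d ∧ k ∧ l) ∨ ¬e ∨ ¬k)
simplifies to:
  (d ∧ l) ∨ ¬e ∨ ¬k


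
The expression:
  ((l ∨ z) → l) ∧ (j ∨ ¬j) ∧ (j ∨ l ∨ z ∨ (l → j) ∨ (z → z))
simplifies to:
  l ∨ ¬z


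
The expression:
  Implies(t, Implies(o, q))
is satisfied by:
  {q: True, o: False, t: False}
  {o: False, t: False, q: False}
  {q: True, t: True, o: False}
  {t: True, o: False, q: False}
  {q: True, o: True, t: False}
  {o: True, q: False, t: False}
  {q: True, t: True, o: True}


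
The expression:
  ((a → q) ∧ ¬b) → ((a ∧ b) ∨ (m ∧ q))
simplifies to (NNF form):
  b ∨ (a ∧ ¬q) ∨ (m ∧ q)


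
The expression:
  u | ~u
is always true.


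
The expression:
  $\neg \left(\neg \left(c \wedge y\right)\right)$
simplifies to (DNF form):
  $c \wedge y$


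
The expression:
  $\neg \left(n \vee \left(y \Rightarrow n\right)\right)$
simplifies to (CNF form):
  $y \wedge \neg n$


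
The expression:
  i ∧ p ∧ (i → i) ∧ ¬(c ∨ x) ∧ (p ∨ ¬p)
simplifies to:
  i ∧ p ∧ ¬c ∧ ¬x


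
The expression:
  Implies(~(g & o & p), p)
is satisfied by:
  {p: True}


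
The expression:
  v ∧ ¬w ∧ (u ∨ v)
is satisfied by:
  {v: True, w: False}


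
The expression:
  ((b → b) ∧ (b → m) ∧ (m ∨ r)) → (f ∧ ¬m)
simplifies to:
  ¬m ∧ (b ∨ f ∨ ¬r)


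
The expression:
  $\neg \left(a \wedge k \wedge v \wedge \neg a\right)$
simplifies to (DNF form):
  $\text{True}$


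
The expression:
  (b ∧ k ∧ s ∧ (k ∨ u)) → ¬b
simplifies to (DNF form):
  ¬b ∨ ¬k ∨ ¬s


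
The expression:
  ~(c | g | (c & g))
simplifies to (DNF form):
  ~c & ~g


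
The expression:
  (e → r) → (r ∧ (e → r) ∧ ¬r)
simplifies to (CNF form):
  e ∧ ¬r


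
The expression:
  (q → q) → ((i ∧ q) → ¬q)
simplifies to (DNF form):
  ¬i ∨ ¬q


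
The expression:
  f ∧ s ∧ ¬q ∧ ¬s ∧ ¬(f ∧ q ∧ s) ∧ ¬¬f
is never true.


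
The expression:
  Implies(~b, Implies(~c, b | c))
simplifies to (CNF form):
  b | c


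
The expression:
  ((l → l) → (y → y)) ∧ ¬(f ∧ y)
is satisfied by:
  {y: False, f: False}
  {f: True, y: False}
  {y: True, f: False}


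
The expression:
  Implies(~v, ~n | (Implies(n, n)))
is always true.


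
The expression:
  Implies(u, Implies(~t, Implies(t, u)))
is always true.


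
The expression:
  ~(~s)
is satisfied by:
  {s: True}


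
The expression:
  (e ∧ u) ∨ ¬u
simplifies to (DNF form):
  e ∨ ¬u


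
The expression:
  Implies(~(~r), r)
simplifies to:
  True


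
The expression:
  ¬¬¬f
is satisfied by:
  {f: False}


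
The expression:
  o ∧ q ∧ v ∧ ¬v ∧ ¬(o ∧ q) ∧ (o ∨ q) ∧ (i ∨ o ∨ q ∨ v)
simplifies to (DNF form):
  False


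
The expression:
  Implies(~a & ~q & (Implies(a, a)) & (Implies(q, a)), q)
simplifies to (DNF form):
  a | q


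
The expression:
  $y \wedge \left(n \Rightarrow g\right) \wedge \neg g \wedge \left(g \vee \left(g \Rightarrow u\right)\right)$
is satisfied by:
  {y: True, n: False, g: False}


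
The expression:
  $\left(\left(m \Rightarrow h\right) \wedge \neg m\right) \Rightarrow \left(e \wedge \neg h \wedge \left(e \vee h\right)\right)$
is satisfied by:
  {m: True, e: True, h: False}
  {m: True, e: False, h: False}
  {m: True, h: True, e: True}
  {m: True, h: True, e: False}
  {e: True, h: False, m: False}


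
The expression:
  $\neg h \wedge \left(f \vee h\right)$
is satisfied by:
  {f: True, h: False}


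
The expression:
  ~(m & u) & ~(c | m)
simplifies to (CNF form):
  ~c & ~m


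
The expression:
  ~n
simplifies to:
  ~n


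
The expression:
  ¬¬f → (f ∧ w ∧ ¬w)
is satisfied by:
  {f: False}


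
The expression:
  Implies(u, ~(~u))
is always true.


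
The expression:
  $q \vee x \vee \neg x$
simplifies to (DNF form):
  $\text{True}$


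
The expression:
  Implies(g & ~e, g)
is always true.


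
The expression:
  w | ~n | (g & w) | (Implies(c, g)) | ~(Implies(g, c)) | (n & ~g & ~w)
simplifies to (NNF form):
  True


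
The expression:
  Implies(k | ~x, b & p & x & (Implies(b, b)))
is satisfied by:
  {b: True, x: True, p: True, k: False}
  {b: True, x: True, p: False, k: False}
  {x: True, p: True, b: False, k: False}
  {x: True, b: False, p: False, k: False}
  {b: True, k: True, x: True, p: True}


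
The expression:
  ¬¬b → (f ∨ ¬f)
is always true.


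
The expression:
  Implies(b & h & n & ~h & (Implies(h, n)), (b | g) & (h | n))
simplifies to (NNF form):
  True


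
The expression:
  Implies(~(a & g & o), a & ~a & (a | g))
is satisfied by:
  {a: True, g: True, o: True}


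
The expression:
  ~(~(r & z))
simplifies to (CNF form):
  r & z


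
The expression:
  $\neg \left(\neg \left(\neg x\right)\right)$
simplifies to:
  $\neg x$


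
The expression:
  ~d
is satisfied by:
  {d: False}


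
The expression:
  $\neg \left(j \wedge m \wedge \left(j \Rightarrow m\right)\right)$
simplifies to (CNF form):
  $\neg j \vee \neg m$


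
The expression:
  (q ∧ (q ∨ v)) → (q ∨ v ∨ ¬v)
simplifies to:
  True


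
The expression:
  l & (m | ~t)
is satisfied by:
  {l: True, m: True, t: False}
  {l: True, t: False, m: False}
  {l: True, m: True, t: True}


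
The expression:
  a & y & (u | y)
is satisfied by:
  {a: True, y: True}


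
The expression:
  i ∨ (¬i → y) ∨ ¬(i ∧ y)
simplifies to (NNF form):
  True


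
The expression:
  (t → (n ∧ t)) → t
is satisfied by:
  {t: True}


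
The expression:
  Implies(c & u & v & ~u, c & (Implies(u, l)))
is always true.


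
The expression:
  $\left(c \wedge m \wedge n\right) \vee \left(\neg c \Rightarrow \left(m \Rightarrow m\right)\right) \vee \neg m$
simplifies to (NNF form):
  $\text{True}$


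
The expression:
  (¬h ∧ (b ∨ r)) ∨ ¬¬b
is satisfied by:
  {r: True, b: True, h: False}
  {b: True, h: False, r: False}
  {r: True, b: True, h: True}
  {b: True, h: True, r: False}
  {r: True, h: False, b: False}


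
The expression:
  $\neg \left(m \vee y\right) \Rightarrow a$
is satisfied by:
  {a: True, y: True, m: True}
  {a: True, y: True, m: False}
  {a: True, m: True, y: False}
  {a: True, m: False, y: False}
  {y: True, m: True, a: False}
  {y: True, m: False, a: False}
  {m: True, y: False, a: False}


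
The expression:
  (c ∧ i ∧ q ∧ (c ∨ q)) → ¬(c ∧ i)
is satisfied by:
  {c: False, q: False, i: False}
  {i: True, c: False, q: False}
  {q: True, c: False, i: False}
  {i: True, q: True, c: False}
  {c: True, i: False, q: False}
  {i: True, c: True, q: False}
  {q: True, c: True, i: False}


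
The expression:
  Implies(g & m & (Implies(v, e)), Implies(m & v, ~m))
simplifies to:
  ~e | ~g | ~m | ~v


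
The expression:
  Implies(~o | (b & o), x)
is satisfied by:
  {x: True, o: True, b: False}
  {x: True, o: False, b: False}
  {x: True, b: True, o: True}
  {x: True, b: True, o: False}
  {o: True, b: False, x: False}


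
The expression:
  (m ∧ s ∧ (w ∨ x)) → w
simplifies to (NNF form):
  w ∨ ¬m ∨ ¬s ∨ ¬x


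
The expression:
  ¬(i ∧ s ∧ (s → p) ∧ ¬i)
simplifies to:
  True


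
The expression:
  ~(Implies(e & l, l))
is never true.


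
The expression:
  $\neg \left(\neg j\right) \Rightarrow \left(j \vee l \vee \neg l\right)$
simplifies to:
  $\text{True}$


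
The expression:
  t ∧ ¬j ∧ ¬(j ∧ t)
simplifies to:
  t ∧ ¬j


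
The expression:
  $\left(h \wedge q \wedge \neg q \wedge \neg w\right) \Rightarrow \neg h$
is always true.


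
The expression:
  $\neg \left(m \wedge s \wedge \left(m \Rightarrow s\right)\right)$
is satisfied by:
  {s: False, m: False}
  {m: True, s: False}
  {s: True, m: False}


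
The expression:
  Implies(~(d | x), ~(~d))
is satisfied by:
  {x: True, d: True}
  {x: True, d: False}
  {d: True, x: False}


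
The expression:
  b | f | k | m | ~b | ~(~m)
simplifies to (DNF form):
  True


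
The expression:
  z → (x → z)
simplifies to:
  True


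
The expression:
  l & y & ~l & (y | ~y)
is never true.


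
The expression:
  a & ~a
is never true.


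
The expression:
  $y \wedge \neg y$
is never true.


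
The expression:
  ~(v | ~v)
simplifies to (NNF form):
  False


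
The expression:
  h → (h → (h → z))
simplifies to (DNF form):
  z ∨ ¬h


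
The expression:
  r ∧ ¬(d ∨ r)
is never true.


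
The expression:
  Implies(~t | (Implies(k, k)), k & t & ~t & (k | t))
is never true.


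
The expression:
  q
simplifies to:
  q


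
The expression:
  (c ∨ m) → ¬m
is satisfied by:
  {m: False}


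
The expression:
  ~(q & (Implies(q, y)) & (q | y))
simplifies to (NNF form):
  ~q | ~y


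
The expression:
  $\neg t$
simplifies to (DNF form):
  $\neg t$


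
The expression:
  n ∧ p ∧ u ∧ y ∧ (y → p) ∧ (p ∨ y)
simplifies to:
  n ∧ p ∧ u ∧ y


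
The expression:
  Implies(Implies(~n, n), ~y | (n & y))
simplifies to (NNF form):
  True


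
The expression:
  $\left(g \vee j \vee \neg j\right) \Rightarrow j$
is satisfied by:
  {j: True}


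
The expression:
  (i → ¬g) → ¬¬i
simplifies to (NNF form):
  i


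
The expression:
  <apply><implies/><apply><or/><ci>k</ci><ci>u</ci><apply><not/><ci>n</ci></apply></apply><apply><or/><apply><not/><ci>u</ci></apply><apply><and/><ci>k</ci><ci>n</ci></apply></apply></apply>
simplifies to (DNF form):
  <apply><or/><apply><not/><ci>u</ci></apply><apply><and/><ci>k</ci><ci>n</ci></apply></apply>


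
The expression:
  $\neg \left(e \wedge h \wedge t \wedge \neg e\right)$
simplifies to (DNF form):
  $\text{True}$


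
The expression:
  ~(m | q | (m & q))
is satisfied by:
  {q: False, m: False}


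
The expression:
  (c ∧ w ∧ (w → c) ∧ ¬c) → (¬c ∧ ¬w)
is always true.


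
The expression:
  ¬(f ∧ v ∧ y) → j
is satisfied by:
  {f: True, j: True, v: True, y: True}
  {f: True, j: True, v: True, y: False}
  {f: True, j: True, y: True, v: False}
  {f: True, j: True, y: False, v: False}
  {j: True, v: True, y: True, f: False}
  {j: True, v: True, y: False, f: False}
  {j: True, v: False, y: True, f: False}
  {j: True, v: False, y: False, f: False}
  {f: True, v: True, y: True, j: False}


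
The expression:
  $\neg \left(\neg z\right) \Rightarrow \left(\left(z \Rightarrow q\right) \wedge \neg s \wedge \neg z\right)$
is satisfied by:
  {z: False}


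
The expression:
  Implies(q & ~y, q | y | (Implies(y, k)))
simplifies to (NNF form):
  True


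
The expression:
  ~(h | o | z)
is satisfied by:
  {h: False, o: False, z: False}


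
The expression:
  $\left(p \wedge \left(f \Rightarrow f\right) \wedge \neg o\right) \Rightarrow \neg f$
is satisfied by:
  {o: True, p: False, f: False}
  {p: False, f: False, o: False}
  {f: True, o: True, p: False}
  {f: True, p: False, o: False}
  {o: True, p: True, f: False}
  {p: True, o: False, f: False}
  {f: True, p: True, o: True}


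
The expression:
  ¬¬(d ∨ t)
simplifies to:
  d ∨ t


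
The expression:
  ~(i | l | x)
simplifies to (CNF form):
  ~i & ~l & ~x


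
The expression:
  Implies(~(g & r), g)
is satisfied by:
  {g: True}


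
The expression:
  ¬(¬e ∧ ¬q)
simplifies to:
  e ∨ q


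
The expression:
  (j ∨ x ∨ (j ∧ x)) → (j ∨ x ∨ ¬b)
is always true.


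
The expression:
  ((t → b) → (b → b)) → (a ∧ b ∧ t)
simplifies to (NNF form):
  a ∧ b ∧ t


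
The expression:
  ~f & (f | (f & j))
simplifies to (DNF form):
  False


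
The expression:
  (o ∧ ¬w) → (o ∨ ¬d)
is always true.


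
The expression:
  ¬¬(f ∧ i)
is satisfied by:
  {i: True, f: True}


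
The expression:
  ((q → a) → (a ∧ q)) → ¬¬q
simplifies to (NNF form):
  True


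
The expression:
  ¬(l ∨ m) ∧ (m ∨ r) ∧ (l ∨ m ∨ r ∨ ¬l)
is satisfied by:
  {r: True, l: False, m: False}


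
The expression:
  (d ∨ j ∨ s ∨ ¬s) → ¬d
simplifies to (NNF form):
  ¬d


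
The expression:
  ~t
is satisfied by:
  {t: False}


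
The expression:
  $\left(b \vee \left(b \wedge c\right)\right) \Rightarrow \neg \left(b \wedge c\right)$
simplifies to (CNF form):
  $\neg b \vee \neg c$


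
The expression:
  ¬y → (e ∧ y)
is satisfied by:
  {y: True}


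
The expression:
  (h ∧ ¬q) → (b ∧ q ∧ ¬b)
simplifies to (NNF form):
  q ∨ ¬h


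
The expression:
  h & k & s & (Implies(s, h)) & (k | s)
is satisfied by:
  {h: True, s: True, k: True}


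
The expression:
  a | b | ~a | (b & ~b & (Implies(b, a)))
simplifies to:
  True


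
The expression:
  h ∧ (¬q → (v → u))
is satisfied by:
  {h: True, q: True, u: True, v: False}
  {h: True, q: True, v: False, u: False}
  {h: True, u: True, v: False, q: False}
  {h: True, v: False, u: False, q: False}
  {h: True, q: True, v: True, u: True}
  {h: True, q: True, v: True, u: False}
  {h: True, v: True, u: True, q: False}


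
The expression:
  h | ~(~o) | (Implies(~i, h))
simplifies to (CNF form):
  h | i | o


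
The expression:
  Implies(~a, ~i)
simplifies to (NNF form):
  a | ~i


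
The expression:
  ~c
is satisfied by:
  {c: False}


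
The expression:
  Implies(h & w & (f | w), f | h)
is always true.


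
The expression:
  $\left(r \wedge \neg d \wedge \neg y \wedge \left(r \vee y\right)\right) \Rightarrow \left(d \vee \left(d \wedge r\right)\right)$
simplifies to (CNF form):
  $d \vee y \vee \neg r$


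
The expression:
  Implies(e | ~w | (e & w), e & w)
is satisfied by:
  {w: True}


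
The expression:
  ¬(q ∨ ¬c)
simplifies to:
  c ∧ ¬q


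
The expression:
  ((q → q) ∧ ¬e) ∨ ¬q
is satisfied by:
  {e: False, q: False}
  {q: True, e: False}
  {e: True, q: False}


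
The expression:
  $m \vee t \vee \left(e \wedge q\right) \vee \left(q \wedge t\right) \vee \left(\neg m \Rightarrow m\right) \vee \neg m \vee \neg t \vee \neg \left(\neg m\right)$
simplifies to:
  $\text{True}$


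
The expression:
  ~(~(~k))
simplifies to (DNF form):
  ~k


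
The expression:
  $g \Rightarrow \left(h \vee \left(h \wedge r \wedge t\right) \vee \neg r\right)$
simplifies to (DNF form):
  $h \vee \neg g \vee \neg r$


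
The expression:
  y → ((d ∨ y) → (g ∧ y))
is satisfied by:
  {g: True, y: False}
  {y: False, g: False}
  {y: True, g: True}


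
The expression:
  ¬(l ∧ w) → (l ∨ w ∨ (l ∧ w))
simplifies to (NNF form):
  l ∨ w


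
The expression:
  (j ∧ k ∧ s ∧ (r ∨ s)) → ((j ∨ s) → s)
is always true.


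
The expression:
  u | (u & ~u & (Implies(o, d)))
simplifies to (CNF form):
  u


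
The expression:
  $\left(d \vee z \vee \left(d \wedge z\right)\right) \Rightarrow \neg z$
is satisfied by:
  {z: False}


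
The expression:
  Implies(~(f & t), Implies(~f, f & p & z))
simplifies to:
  f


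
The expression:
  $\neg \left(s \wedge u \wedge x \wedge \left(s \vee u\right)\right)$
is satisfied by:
  {s: False, u: False, x: False}
  {x: True, s: False, u: False}
  {u: True, s: False, x: False}
  {x: True, u: True, s: False}
  {s: True, x: False, u: False}
  {x: True, s: True, u: False}
  {u: True, s: True, x: False}


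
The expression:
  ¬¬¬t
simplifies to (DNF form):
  ¬t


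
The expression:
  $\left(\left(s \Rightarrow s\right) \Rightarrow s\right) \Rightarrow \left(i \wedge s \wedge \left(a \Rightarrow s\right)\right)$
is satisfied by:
  {i: True, s: False}
  {s: False, i: False}
  {s: True, i: True}


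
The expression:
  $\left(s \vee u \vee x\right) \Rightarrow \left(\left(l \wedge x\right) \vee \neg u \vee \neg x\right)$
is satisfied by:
  {l: True, u: False, x: False}
  {u: False, x: False, l: False}
  {x: True, l: True, u: False}
  {x: True, u: False, l: False}
  {l: True, u: True, x: False}
  {u: True, l: False, x: False}
  {x: True, u: True, l: True}


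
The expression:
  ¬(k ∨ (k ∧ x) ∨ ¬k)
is never true.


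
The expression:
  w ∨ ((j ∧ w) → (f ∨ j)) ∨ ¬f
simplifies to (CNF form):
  True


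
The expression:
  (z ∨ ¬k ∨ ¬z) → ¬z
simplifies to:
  ¬z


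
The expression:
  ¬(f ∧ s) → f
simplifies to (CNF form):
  f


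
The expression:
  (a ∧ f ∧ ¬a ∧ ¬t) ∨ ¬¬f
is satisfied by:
  {f: True}


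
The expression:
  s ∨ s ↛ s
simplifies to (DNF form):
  s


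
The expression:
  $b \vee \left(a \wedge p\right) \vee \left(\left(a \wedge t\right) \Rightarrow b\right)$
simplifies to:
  $b \vee p \vee \neg a \vee \neg t$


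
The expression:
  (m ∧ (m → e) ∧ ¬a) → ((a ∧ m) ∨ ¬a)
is always true.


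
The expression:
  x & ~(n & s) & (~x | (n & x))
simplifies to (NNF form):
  n & x & ~s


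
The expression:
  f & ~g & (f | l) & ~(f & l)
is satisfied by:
  {f: True, g: False, l: False}


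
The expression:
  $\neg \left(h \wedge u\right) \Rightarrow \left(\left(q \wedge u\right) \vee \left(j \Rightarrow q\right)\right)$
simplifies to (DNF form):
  $q \vee \left(h \wedge u\right) \vee \neg j$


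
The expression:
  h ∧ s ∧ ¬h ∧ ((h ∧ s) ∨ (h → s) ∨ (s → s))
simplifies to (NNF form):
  False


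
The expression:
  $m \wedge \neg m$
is never true.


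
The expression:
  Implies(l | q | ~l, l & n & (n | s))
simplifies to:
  l & n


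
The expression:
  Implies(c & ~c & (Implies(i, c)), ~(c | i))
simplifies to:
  True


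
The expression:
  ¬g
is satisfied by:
  {g: False}


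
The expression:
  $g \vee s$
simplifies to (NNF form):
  $g \vee s$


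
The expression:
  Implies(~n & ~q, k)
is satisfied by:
  {n: True, k: True, q: True}
  {n: True, k: True, q: False}
  {n: True, q: True, k: False}
  {n: True, q: False, k: False}
  {k: True, q: True, n: False}
  {k: True, q: False, n: False}
  {q: True, k: False, n: False}


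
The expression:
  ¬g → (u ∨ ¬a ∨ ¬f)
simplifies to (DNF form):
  g ∨ u ∨ ¬a ∨ ¬f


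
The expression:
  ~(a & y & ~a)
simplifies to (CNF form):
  True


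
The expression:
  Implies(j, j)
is always true.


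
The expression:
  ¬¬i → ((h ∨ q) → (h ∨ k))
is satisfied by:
  {k: True, h: True, q: False, i: False}
  {k: True, h: False, q: False, i: False}
  {h: True, k: False, q: False, i: False}
  {k: False, h: False, q: False, i: False}
  {i: True, k: True, h: True, q: False}
  {i: True, k: True, h: False, q: False}
  {i: True, h: True, k: False, q: False}
  {i: True, h: False, k: False, q: False}
  {k: True, q: True, h: True, i: False}
  {k: True, q: True, h: False, i: False}
  {q: True, h: True, k: False, i: False}
  {q: True, k: False, h: False, i: False}
  {i: True, q: True, k: True, h: True}
  {i: True, q: True, k: True, h: False}
  {i: True, q: True, h: True, k: False}


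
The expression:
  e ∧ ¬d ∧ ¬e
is never true.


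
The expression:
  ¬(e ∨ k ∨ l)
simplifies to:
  ¬e ∧ ¬k ∧ ¬l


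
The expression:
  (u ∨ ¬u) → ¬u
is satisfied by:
  {u: False}


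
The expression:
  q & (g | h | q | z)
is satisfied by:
  {q: True}


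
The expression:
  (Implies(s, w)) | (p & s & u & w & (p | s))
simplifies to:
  w | ~s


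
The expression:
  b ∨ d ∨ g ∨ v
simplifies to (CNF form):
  b ∨ d ∨ g ∨ v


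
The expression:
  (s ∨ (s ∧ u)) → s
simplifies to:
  True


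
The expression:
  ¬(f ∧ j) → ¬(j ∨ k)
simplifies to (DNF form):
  (f ∧ j) ∨ (¬j ∧ ¬k)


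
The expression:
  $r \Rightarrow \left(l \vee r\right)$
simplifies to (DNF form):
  $\text{True}$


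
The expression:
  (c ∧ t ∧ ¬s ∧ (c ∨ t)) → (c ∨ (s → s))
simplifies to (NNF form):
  True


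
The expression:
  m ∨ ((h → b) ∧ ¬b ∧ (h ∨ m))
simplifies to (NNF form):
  m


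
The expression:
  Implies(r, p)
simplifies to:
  p | ~r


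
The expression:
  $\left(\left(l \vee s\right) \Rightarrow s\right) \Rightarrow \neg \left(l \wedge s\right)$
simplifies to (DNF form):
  $\neg l \vee \neg s$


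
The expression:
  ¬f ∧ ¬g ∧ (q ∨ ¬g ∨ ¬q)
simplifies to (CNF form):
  ¬f ∧ ¬g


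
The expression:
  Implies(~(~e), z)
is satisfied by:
  {z: True, e: False}
  {e: False, z: False}
  {e: True, z: True}


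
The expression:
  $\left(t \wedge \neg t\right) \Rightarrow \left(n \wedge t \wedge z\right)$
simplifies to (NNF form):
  $\text{True}$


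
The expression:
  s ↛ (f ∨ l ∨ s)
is never true.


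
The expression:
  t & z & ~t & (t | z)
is never true.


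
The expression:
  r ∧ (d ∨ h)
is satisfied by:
  {r: True, d: True, h: True}
  {r: True, d: True, h: False}
  {r: True, h: True, d: False}


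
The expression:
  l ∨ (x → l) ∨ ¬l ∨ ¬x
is always true.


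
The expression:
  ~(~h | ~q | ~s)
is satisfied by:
  {h: True, s: True, q: True}


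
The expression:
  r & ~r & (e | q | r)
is never true.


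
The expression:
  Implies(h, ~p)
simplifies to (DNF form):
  ~h | ~p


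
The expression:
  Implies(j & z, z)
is always true.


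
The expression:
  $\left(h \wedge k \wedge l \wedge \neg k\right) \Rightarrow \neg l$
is always true.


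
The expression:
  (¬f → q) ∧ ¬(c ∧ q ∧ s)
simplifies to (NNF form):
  (f ∧ ¬q) ∨ (q ∧ ¬c) ∨ (q ∧ ¬s)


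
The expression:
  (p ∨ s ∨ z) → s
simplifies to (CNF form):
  (s ∨ ¬p) ∧ (s ∨ ¬z)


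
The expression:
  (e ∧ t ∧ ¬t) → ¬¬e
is always true.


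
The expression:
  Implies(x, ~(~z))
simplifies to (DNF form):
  z | ~x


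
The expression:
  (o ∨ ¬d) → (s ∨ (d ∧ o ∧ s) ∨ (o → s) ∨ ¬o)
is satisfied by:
  {s: True, o: False}
  {o: False, s: False}
  {o: True, s: True}


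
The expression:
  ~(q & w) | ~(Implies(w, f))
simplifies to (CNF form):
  ~f | ~q | ~w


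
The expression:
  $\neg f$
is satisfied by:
  {f: False}


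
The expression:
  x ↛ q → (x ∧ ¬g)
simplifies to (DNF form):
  q ∨ ¬g ∨ ¬x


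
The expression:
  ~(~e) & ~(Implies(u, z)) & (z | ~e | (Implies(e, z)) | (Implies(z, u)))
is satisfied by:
  {e: True, u: True, z: False}


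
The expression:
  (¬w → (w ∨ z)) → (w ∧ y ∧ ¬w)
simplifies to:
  ¬w ∧ ¬z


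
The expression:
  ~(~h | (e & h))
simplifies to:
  h & ~e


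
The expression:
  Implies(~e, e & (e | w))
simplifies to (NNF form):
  e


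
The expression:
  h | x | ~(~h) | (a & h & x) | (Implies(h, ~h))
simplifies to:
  True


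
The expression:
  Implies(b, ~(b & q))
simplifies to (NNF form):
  ~b | ~q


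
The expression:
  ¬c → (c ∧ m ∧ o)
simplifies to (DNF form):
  c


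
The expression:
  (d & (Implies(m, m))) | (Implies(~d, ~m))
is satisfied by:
  {d: True, m: False}
  {m: False, d: False}
  {m: True, d: True}


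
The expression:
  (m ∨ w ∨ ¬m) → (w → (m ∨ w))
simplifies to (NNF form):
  True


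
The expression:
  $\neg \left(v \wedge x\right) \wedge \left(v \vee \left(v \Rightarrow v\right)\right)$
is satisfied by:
  {v: False, x: False}
  {x: True, v: False}
  {v: True, x: False}


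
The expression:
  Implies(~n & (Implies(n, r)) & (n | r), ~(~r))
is always true.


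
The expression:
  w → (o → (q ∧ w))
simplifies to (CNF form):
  q ∨ ¬o ∨ ¬w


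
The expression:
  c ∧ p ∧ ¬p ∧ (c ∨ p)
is never true.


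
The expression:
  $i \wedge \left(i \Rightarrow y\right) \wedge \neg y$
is never true.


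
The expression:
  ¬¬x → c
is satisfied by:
  {c: True, x: False}
  {x: False, c: False}
  {x: True, c: True}


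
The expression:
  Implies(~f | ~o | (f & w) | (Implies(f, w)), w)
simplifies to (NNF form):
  w | (f & o)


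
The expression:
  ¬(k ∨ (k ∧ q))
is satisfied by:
  {k: False}


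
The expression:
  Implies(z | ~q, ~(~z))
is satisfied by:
  {q: True, z: True}
  {q: True, z: False}
  {z: True, q: False}


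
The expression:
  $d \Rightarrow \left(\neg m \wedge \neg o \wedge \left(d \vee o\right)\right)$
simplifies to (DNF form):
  $\left(\neg m \wedge \neg o\right) \vee \neg d$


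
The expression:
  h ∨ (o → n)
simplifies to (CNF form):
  h ∨ n ∨ ¬o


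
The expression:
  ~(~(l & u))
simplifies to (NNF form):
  l & u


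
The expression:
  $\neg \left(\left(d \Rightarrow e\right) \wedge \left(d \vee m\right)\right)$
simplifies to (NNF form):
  $\left(d \wedge \neg e\right) \vee \left(\neg d \wedge \neg m\right)$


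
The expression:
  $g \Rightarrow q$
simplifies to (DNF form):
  $q \vee \neg g$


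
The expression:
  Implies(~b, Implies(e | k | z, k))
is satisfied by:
  {b: True, k: True, z: False, e: False}
  {b: True, k: True, e: True, z: False}
  {b: True, k: True, z: True, e: False}
  {b: True, k: True, e: True, z: True}
  {b: True, z: False, e: False, k: False}
  {b: True, e: True, z: False, k: False}
  {b: True, z: True, e: False, k: False}
  {b: True, e: True, z: True, k: False}
  {k: True, z: False, e: False, b: False}
  {e: True, k: True, z: False, b: False}
  {k: True, z: True, e: False, b: False}
  {e: True, k: True, z: True, b: False}
  {k: False, z: False, e: False, b: False}


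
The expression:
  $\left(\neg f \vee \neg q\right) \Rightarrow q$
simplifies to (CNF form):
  $q$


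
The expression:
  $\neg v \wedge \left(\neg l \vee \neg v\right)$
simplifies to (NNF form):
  $\neg v$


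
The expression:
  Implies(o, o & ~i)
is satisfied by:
  {o: False, i: False}
  {i: True, o: False}
  {o: True, i: False}


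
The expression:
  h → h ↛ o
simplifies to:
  ¬h ∨ ¬o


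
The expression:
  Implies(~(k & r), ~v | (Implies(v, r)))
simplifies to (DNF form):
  r | ~v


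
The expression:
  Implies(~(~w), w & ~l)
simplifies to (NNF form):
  ~l | ~w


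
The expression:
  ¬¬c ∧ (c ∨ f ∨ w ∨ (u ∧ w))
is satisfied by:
  {c: True}


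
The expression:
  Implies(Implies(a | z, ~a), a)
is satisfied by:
  {a: True}


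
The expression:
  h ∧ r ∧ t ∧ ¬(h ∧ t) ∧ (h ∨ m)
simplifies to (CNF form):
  False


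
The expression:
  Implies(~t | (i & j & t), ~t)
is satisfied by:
  {t: False, i: False, j: False}
  {j: True, t: False, i: False}
  {i: True, t: False, j: False}
  {j: True, i: True, t: False}
  {t: True, j: False, i: False}
  {j: True, t: True, i: False}
  {i: True, t: True, j: False}


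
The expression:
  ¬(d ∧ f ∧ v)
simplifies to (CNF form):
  ¬d ∨ ¬f ∨ ¬v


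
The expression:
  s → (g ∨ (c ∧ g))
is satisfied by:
  {g: True, s: False}
  {s: False, g: False}
  {s: True, g: True}


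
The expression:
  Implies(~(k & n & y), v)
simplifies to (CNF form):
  (k | v) & (n | v) & (v | y)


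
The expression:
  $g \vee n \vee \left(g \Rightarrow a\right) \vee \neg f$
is always true.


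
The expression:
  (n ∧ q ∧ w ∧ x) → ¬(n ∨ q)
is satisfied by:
  {w: False, q: False, x: False, n: False}
  {n: True, w: False, q: False, x: False}
  {x: True, w: False, q: False, n: False}
  {n: True, x: True, w: False, q: False}
  {q: True, n: False, w: False, x: False}
  {n: True, q: True, w: False, x: False}
  {x: True, q: True, n: False, w: False}
  {n: True, x: True, q: True, w: False}
  {w: True, x: False, q: False, n: False}
  {n: True, w: True, x: False, q: False}
  {x: True, w: True, n: False, q: False}
  {n: True, x: True, w: True, q: False}
  {q: True, w: True, x: False, n: False}
  {n: True, q: True, w: True, x: False}
  {x: True, q: True, w: True, n: False}


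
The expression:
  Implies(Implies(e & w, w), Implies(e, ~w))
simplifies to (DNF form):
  ~e | ~w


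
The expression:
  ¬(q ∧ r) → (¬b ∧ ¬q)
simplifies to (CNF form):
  (q ∨ ¬b) ∧ (q ∨ ¬q) ∧ (r ∨ ¬b) ∧ (r ∨ ¬q)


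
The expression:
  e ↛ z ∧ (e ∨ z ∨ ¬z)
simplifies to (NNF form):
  e ∧ ¬z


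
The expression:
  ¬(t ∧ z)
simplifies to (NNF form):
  ¬t ∨ ¬z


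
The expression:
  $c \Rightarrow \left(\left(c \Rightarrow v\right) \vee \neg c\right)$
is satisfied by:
  {v: True, c: False}
  {c: False, v: False}
  {c: True, v: True}


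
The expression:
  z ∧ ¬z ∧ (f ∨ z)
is never true.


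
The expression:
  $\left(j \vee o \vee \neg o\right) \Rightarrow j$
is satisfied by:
  {j: True}


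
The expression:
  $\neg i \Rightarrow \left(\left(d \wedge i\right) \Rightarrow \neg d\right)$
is always true.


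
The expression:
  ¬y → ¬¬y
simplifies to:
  y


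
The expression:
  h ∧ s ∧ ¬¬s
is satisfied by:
  {h: True, s: True}


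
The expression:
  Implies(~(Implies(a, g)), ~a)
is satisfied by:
  {g: True, a: False}
  {a: False, g: False}
  {a: True, g: True}


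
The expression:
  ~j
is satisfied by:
  {j: False}


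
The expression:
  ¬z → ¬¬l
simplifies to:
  l ∨ z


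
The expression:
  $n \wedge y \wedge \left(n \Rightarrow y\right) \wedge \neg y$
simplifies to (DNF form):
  $\text{False}$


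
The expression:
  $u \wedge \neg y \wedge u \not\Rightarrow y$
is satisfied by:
  {u: True, y: False}


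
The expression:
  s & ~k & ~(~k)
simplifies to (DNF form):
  False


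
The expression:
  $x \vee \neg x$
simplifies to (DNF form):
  $\text{True}$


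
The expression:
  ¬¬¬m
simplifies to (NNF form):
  ¬m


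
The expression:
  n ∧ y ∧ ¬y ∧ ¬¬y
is never true.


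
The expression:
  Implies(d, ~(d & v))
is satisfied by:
  {v: False, d: False}
  {d: True, v: False}
  {v: True, d: False}


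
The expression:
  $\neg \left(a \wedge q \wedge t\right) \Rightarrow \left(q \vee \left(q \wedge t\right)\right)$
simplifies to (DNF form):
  $q$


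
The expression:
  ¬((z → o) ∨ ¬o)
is never true.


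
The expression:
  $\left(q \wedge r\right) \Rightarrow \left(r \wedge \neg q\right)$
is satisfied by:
  {q: False, r: False}
  {r: True, q: False}
  {q: True, r: False}


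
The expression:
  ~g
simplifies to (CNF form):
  ~g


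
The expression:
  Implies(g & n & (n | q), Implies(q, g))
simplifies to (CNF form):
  True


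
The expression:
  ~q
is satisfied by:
  {q: False}


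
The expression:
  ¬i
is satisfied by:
  {i: False}


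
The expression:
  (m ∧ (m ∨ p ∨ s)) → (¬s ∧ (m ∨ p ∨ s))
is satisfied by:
  {s: False, m: False}
  {m: True, s: False}
  {s: True, m: False}


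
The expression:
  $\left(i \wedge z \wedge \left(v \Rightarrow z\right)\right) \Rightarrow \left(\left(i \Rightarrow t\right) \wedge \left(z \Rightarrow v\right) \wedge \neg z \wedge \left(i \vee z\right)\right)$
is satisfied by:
  {z: False, i: False}
  {i: True, z: False}
  {z: True, i: False}


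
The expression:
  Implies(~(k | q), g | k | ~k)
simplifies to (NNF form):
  True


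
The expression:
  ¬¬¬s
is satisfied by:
  {s: False}


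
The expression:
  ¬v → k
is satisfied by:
  {k: True, v: True}
  {k: True, v: False}
  {v: True, k: False}


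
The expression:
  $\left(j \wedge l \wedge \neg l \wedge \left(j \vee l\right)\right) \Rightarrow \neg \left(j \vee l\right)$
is always true.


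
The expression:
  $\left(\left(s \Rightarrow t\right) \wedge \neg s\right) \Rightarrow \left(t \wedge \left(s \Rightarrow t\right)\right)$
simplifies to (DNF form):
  $s \vee t$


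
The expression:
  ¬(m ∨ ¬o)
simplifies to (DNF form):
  o ∧ ¬m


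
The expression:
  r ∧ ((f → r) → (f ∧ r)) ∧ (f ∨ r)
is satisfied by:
  {r: True, f: True}


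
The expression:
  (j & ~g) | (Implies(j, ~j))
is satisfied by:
  {g: False, j: False}
  {j: True, g: False}
  {g: True, j: False}


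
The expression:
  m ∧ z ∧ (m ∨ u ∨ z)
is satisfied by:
  {z: True, m: True}


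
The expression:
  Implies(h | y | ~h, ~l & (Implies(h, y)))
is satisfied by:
  {y: True, h: False, l: False}
  {h: False, l: False, y: False}
  {y: True, h: True, l: False}


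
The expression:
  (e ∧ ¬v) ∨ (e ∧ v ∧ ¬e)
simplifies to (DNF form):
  e ∧ ¬v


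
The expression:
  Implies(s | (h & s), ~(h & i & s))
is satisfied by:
  {s: False, i: False, h: False}
  {h: True, s: False, i: False}
  {i: True, s: False, h: False}
  {h: True, i: True, s: False}
  {s: True, h: False, i: False}
  {h: True, s: True, i: False}
  {i: True, s: True, h: False}


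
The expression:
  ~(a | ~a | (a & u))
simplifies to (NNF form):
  False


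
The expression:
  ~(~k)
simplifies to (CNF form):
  k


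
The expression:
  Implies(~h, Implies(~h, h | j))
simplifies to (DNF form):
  h | j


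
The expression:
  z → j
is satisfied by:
  {j: True, z: False}
  {z: False, j: False}
  {z: True, j: True}


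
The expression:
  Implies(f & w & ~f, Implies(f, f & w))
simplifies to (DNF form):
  True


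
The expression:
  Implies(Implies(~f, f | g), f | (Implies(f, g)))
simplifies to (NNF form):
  True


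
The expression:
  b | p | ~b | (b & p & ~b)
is always true.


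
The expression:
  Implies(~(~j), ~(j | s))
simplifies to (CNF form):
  ~j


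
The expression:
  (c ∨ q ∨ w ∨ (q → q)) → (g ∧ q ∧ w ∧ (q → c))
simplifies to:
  c ∧ g ∧ q ∧ w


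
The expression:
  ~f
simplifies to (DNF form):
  ~f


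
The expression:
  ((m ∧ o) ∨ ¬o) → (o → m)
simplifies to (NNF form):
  True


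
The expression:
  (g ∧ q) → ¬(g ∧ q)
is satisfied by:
  {g: False, q: False}
  {q: True, g: False}
  {g: True, q: False}


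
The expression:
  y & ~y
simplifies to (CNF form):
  False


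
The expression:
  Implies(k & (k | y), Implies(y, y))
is always true.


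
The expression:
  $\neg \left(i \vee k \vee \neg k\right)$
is never true.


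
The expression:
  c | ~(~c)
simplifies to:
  c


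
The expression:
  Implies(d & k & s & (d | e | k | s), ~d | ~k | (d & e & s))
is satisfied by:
  {e: True, s: False, k: False, d: False}
  {e: False, s: False, k: False, d: False}
  {d: True, e: True, s: False, k: False}
  {d: True, e: False, s: False, k: False}
  {e: True, k: True, d: False, s: False}
  {k: True, d: False, s: False, e: False}
  {d: True, k: True, e: True, s: False}
  {d: True, k: True, e: False, s: False}
  {e: True, s: True, d: False, k: False}
  {s: True, d: False, k: False, e: False}
  {e: True, d: True, s: True, k: False}
  {d: True, s: True, e: False, k: False}
  {e: True, k: True, s: True, d: False}
  {k: True, s: True, d: False, e: False}
  {d: True, k: True, s: True, e: True}


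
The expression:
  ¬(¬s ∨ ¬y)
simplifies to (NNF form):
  s ∧ y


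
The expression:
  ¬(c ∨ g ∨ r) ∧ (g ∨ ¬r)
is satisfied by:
  {g: False, r: False, c: False}


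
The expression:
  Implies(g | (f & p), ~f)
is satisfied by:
  {p: False, f: False, g: False}
  {g: True, p: False, f: False}
  {p: True, g: False, f: False}
  {g: True, p: True, f: False}
  {f: True, g: False, p: False}
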